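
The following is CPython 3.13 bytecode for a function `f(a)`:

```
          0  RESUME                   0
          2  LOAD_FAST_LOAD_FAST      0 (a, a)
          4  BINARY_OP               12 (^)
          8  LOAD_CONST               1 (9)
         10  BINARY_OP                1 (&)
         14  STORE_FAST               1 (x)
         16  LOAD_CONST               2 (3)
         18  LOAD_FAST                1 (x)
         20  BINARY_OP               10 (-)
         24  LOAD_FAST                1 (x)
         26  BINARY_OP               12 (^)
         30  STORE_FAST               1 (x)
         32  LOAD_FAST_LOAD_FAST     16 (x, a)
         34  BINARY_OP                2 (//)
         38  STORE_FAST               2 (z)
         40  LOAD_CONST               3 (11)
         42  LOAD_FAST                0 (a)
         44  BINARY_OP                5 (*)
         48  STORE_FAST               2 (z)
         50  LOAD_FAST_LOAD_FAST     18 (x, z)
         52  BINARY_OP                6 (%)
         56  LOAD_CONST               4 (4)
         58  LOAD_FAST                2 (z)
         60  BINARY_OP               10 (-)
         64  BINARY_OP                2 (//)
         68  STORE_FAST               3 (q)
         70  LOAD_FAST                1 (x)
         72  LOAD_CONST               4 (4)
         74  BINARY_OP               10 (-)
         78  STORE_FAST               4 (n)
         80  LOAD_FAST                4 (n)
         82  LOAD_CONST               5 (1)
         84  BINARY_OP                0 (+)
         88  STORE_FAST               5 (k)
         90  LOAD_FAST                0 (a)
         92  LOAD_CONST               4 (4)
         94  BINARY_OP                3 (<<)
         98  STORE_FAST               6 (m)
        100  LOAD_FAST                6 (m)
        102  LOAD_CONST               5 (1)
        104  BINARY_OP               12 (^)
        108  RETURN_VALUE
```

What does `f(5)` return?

LOAD_FAST_LOAD_FAST a,a → push 5,5. Stack: [5, 5]
BINARY_OP ^ → 5 ^ 5 = 0. Stack: [0]
LOAD_CONST → push 9. Stack: [0, 9]
BINARY_OP & → 0 & 9 = 0. Stack: [0]
STORE_FAST x → x=0. Stack: []
LOAD_CONST → push 3. Stack: [3]
LOAD_FAST x → push 0. Stack: [3, 0]
BINARY_OP - → 3 - 0 = 3. Stack: [3]
LOAD_FAST x → push 0. Stack: [3, 0]
BINARY_OP ^ → 3 ^ 0 = 3. Stack: [3]
STORE_FAST x → x=3. Stack: []
LOAD_FAST_LOAD_FAST x,a → push 3,5. Stack: [3, 5]
BINARY_OP // → 3 // 5 = 0. Stack: [0]
STORE_FAST z → z=0. Stack: []
LOAD_CONST → push 11. Stack: [11]
LOAD_FAST a → push 5. Stack: [11, 5]
BINARY_OP * → 11 * 5 = 55. Stack: [55]
STORE_FAST z → z=55. Stack: []
LOAD_FAST_LOAD_FAST x,z → push 3,55. Stack: [3, 55]
BINARY_OP % → 3 % 55 = 3. Stack: [3]
LOAD_CONST → push 4. Stack: [3, 4]
LOAD_FAST z → push 55. Stack: [3, 4, 55]
BINARY_OP - → 4 - 55 = -51. Stack: [3, -51]
BINARY_OP // → 3 // -51 = -1. Stack: [-1]
STORE_FAST q → q=-1. Stack: []
LOAD_FAST x → push 3. Stack: [3]
LOAD_CONST → push 4. Stack: [3, 4]
BINARY_OP - → 3 - 4 = -1. Stack: [-1]
STORE_FAST n → n=-1. Stack: []
LOAD_FAST n → push -1. Stack: [-1]
LOAD_CONST → push 1. Stack: [-1, 1]
BINARY_OP + → -1 + 1 = 0. Stack: [0]
STORE_FAST k → k=0. Stack: []
LOAD_FAST a → push 5. Stack: [5]
LOAD_CONST → push 4. Stack: [5, 4]
BINARY_OP << → 5 << 4 = 80. Stack: [80]
STORE_FAST m → m=80. Stack: []
LOAD_FAST m → push 80. Stack: [80]
LOAD_CONST → push 1. Stack: [80, 1]
BINARY_OP ^ → 80 ^ 1 = 81. Stack: [81]
RETURN_VALUE → return 81.

81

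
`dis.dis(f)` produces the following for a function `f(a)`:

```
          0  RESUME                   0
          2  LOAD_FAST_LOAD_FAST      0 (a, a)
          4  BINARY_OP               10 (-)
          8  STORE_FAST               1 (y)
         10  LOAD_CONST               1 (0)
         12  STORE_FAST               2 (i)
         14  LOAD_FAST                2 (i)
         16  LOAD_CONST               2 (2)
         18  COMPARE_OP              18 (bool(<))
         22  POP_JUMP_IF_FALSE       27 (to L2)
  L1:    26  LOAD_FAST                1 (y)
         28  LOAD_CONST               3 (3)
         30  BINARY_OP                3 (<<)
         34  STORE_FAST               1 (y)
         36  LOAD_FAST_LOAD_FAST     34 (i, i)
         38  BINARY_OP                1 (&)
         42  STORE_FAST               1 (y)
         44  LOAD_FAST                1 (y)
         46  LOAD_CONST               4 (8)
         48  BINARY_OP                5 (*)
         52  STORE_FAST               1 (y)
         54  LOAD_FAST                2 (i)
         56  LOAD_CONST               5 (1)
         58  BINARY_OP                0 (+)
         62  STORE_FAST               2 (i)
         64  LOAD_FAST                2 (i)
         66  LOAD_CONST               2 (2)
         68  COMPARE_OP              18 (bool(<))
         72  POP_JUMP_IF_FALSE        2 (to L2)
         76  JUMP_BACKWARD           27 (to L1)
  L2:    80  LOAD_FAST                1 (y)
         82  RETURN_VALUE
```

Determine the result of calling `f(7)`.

LOAD_FAST_LOAD_FAST a,a → push 7,7. Stack: [7, 7]
BINARY_OP - → 7 - 7 = 0. Stack: [0]
STORE_FAST y → y=0. Stack: []
LOAD_CONST → push 0. Stack: [0]
STORE_FAST i → i=0. Stack: []
LOAD_FAST i → push 0. Stack: [0]
LOAD_CONST → push 2. Stack: [0, 2]
COMPARE_OP bool(<) → 0 vs 2 = True. Stack: [True]
POP_JUMP_IF_FALSE → pop True; no jump. Stack: []
LOAD_FAST y → push 0. Stack: [0]
LOAD_CONST → push 3. Stack: [0, 3]
BINARY_OP << → 0 << 3 = 0. Stack: [0]
STORE_FAST y → y=0. Stack: []
LOAD_FAST_LOAD_FAST i,i → push 0,0. Stack: [0, 0]
BINARY_OP & → 0 & 0 = 0. Stack: [0]
STORE_FAST y → y=0. Stack: []
LOAD_FAST y → push 0. Stack: [0]
LOAD_CONST → push 8. Stack: [0, 8]
BINARY_OP * → 0 * 8 = 0. Stack: [0]
STORE_FAST y → y=0. Stack: []
LOAD_FAST i → push 0. Stack: [0]
LOAD_CONST → push 1. Stack: [0, 1]
BINARY_OP + → 0 + 1 = 1. Stack: [1]
STORE_FAST i → i=1. Stack: []
LOAD_FAST i → push 1. Stack: [1]
LOAD_CONST → push 2. Stack: [1, 2]
COMPARE_OP bool(<) → 1 vs 2 = True. Stack: [True]
POP_JUMP_IF_FALSE → pop True; no jump. Stack: []
LOAD_FAST y → push 0. Stack: [0]
LOAD_CONST → push 3. Stack: [0, 3]
BINARY_OP << → 0 << 3 = 0. Stack: [0]
STORE_FAST y → y=0. Stack: []
LOAD_FAST_LOAD_FAST i,i → push 1,1. Stack: [1, 1]
BINARY_OP & → 1 & 1 = 1. Stack: [1]
STORE_FAST y → y=1. Stack: []
LOAD_FAST y → push 1. Stack: [1]
LOAD_CONST → push 8. Stack: [1, 8]
BINARY_OP * → 1 * 8 = 8. Stack: [8]
STORE_FAST y → y=8. Stack: []
LOAD_FAST i → push 1. Stack: [1]
LOAD_CONST → push 1. Stack: [1, 1]
BINARY_OP + → 1 + 1 = 2. Stack: [2]
STORE_FAST i → i=2. Stack: []
LOAD_FAST i → push 2. Stack: [2]
LOAD_CONST → push 2. Stack: [2, 2]
COMPARE_OP bool(<) → 2 vs 2 = False. Stack: [False]
POP_JUMP_IF_FALSE → pop False; jump. Stack: []
LOAD_FAST y → push 8. Stack: [8]
RETURN_VALUE → return 8.

8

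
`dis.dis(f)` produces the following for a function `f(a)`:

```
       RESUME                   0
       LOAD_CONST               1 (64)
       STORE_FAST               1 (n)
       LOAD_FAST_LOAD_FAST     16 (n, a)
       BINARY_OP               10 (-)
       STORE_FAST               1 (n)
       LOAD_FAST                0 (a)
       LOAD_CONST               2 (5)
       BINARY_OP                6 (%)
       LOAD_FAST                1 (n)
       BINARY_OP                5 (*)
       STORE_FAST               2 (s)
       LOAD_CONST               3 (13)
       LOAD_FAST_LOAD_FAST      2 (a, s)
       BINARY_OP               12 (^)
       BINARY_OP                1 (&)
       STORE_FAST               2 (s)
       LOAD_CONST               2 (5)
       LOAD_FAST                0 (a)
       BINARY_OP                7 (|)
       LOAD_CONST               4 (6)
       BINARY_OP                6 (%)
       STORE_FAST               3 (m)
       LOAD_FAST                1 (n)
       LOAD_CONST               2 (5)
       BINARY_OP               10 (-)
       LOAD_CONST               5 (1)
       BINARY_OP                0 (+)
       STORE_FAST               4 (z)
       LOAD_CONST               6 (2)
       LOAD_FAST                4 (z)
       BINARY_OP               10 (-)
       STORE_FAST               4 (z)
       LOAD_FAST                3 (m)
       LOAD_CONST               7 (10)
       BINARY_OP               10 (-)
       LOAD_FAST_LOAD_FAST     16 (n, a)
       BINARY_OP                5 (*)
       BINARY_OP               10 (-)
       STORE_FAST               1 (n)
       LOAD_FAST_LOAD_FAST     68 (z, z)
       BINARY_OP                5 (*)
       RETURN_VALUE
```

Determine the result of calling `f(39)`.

LOAD_CONST → push 64. Stack: [64]
STORE_FAST n → n=64. Stack: []
LOAD_FAST_LOAD_FAST n,a → push 64,39. Stack: [64, 39]
BINARY_OP - → 64 - 39 = 25. Stack: [25]
STORE_FAST n → n=25. Stack: []
LOAD_FAST a → push 39. Stack: [39]
LOAD_CONST → push 5. Stack: [39, 5]
BINARY_OP % → 39 % 5 = 4. Stack: [4]
LOAD_FAST n → push 25. Stack: [4, 25]
BINARY_OP * → 4 * 25 = 100. Stack: [100]
STORE_FAST s → s=100. Stack: []
LOAD_CONST → push 13. Stack: [13]
LOAD_FAST_LOAD_FAST a,s → push 39,100. Stack: [13, 39, 100]
BINARY_OP ^ → 39 ^ 100 = 67. Stack: [13, 67]
BINARY_OP & → 13 & 67 = 1. Stack: [1]
STORE_FAST s → s=1. Stack: []
LOAD_CONST → push 5. Stack: [5]
LOAD_FAST a → push 39. Stack: [5, 39]
BINARY_OP | → 5 | 39 = 39. Stack: [39]
LOAD_CONST → push 6. Stack: [39, 6]
BINARY_OP % → 39 % 6 = 3. Stack: [3]
STORE_FAST m → m=3. Stack: []
LOAD_FAST n → push 25. Stack: [25]
LOAD_CONST → push 5. Stack: [25, 5]
BINARY_OP - → 25 - 5 = 20. Stack: [20]
LOAD_CONST → push 1. Stack: [20, 1]
BINARY_OP + → 20 + 1 = 21. Stack: [21]
STORE_FAST z → z=21. Stack: []
LOAD_CONST → push 2. Stack: [2]
LOAD_FAST z → push 21. Stack: [2, 21]
BINARY_OP - → 2 - 21 = -19. Stack: [-19]
STORE_FAST z → z=-19. Stack: []
LOAD_FAST m → push 3. Stack: [3]
LOAD_CONST → push 10. Stack: [3, 10]
BINARY_OP - → 3 - 10 = -7. Stack: [-7]
LOAD_FAST_LOAD_FAST n,a → push 25,39. Stack: [-7, 25, 39]
BINARY_OP * → 25 * 39 = 975. Stack: [-7, 975]
BINARY_OP - → -7 - 975 = -982. Stack: [-982]
STORE_FAST n → n=-982. Stack: []
LOAD_FAST_LOAD_FAST z,z → push -19,-19. Stack: [-19, -19]
BINARY_OP * → -19 * -19 = 361. Stack: [361]
RETURN_VALUE → return 361.

361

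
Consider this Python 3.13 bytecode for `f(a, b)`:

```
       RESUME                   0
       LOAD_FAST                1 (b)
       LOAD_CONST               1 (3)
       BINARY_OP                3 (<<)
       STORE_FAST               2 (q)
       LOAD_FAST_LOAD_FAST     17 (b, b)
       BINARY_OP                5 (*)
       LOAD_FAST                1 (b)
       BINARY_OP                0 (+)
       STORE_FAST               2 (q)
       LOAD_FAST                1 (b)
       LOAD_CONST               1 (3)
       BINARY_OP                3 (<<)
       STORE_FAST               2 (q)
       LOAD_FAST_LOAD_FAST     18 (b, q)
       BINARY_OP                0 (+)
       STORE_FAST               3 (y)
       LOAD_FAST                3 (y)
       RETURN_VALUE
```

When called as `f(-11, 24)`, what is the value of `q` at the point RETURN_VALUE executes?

192

LOAD_FAST b → push 24. Stack: [24]
LOAD_CONST → push 3. Stack: [24, 3]
BINARY_OP << → 24 << 3 = 192. Stack: [192]
STORE_FAST q → q=192. Stack: []
LOAD_FAST_LOAD_FAST b,b → push 24,24. Stack: [24, 24]
BINARY_OP * → 24 * 24 = 576. Stack: [576]
LOAD_FAST b → push 24. Stack: [576, 24]
BINARY_OP + → 576 + 24 = 600. Stack: [600]
STORE_FAST q → q=600. Stack: []
LOAD_FAST b → push 24. Stack: [24]
LOAD_CONST → push 3. Stack: [24, 3]
BINARY_OP << → 24 << 3 = 192. Stack: [192]
STORE_FAST q → q=192. Stack: []
LOAD_FAST_LOAD_FAST b,q → push 24,192. Stack: [24, 192]
BINARY_OP + → 24 + 192 = 216. Stack: [216]
STORE_FAST y → y=216. Stack: []
LOAD_FAST y → push 216. Stack: [216]
RETURN_VALUE → return 216.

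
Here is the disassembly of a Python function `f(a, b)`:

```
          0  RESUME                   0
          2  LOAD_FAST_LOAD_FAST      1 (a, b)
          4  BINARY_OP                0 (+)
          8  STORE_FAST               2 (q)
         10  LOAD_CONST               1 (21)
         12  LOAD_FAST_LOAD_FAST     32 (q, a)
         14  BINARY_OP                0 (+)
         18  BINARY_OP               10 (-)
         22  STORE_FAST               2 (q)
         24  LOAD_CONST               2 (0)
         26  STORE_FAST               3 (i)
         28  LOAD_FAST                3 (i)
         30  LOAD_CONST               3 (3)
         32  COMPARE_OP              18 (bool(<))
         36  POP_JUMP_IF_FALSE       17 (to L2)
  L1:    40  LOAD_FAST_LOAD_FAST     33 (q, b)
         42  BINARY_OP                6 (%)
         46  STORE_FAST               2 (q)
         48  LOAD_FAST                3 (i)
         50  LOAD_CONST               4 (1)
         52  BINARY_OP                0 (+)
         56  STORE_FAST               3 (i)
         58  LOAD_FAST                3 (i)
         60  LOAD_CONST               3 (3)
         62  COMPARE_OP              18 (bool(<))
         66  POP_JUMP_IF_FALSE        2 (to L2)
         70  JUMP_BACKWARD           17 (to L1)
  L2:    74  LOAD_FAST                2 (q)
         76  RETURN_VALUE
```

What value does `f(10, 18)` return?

1

LOAD_FAST_LOAD_FAST a,b → push 10,18. Stack: [10, 18]
BINARY_OP + → 10 + 18 = 28. Stack: [28]
STORE_FAST q → q=28. Stack: []
LOAD_CONST → push 21. Stack: [21]
LOAD_FAST_LOAD_FAST q,a → push 28,10. Stack: [21, 28, 10]
BINARY_OP + → 28 + 10 = 38. Stack: [21, 38]
BINARY_OP - → 21 - 38 = -17. Stack: [-17]
STORE_FAST q → q=-17. Stack: []
LOAD_CONST → push 0. Stack: [0]
STORE_FAST i → i=0. Stack: []
LOAD_FAST i → push 0. Stack: [0]
LOAD_CONST → push 3. Stack: [0, 3]
COMPARE_OP bool(<) → 0 vs 3 = True. Stack: [True]
POP_JUMP_IF_FALSE → pop True; no jump. Stack: []
LOAD_FAST_LOAD_FAST q,b → push -17,18. Stack: [-17, 18]
BINARY_OP % → -17 % 18 = 1. Stack: [1]
STORE_FAST q → q=1. Stack: []
LOAD_FAST i → push 0. Stack: [0]
LOAD_CONST → push 1. Stack: [0, 1]
BINARY_OP + → 0 + 1 = 1. Stack: [1]
STORE_FAST i → i=1. Stack: []
LOAD_FAST i → push 1. Stack: [1]
LOAD_CONST → push 3. Stack: [1, 3]
COMPARE_OP bool(<) → 1 vs 3 = True. Stack: [True]
POP_JUMP_IF_FALSE → pop True; no jump. Stack: []
LOAD_FAST_LOAD_FAST q,b → push 1,18. Stack: [1, 18]
BINARY_OP % → 1 % 18 = 1. Stack: [1]
STORE_FAST q → q=1. Stack: []
LOAD_FAST i → push 1. Stack: [1]
LOAD_CONST → push 1. Stack: [1, 1]
BINARY_OP + → 1 + 1 = 2. Stack: [2]
STORE_FAST i → i=2. Stack: []
LOAD_FAST i → push 2. Stack: [2]
LOAD_CONST → push 3. Stack: [2, 3]
COMPARE_OP bool(<) → 2 vs 3 = True. Stack: [True]
POP_JUMP_IF_FALSE → pop True; no jump. Stack: []
LOAD_FAST_LOAD_FAST q,b → push 1,18. Stack: [1, 18]
BINARY_OP % → 1 % 18 = 1. Stack: [1]
STORE_FAST q → q=1. Stack: []
LOAD_FAST i → push 2. Stack: [2]
LOAD_CONST → push 1. Stack: [2, 1]
BINARY_OP + → 2 + 1 = 3. Stack: [3]
STORE_FAST i → i=3. Stack: []
LOAD_FAST i → push 3. Stack: [3]
LOAD_CONST → push 3. Stack: [3, 3]
COMPARE_OP bool(<) → 3 vs 3 = False. Stack: [False]
POP_JUMP_IF_FALSE → pop False; jump. Stack: []
LOAD_FAST q → push 1. Stack: [1]
RETURN_VALUE → return 1.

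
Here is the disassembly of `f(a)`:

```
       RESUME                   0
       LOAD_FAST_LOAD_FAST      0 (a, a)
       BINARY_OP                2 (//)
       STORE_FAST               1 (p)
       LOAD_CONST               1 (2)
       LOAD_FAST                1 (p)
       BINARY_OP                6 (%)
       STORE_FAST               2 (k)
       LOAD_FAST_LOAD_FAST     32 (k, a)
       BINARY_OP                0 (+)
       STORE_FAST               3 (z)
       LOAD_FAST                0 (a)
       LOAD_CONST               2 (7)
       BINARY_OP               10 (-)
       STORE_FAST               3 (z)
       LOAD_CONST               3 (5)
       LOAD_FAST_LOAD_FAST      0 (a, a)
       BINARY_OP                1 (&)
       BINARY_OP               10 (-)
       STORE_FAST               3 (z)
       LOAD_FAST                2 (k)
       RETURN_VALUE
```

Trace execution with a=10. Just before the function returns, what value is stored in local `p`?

LOAD_FAST_LOAD_FAST a,a → push 10,10. Stack: [10, 10]
BINARY_OP // → 10 // 10 = 1. Stack: [1]
STORE_FAST p → p=1. Stack: []
LOAD_CONST → push 2. Stack: [2]
LOAD_FAST p → push 1. Stack: [2, 1]
BINARY_OP % → 2 % 1 = 0. Stack: [0]
STORE_FAST k → k=0. Stack: []
LOAD_FAST_LOAD_FAST k,a → push 0,10. Stack: [0, 10]
BINARY_OP + → 0 + 10 = 10. Stack: [10]
STORE_FAST z → z=10. Stack: []
LOAD_FAST a → push 10. Stack: [10]
LOAD_CONST → push 7. Stack: [10, 7]
BINARY_OP - → 10 - 7 = 3. Stack: [3]
STORE_FAST z → z=3. Stack: []
LOAD_CONST → push 5. Stack: [5]
LOAD_FAST_LOAD_FAST a,a → push 10,10. Stack: [5, 10, 10]
BINARY_OP & → 10 & 10 = 10. Stack: [5, 10]
BINARY_OP - → 5 - 10 = -5. Stack: [-5]
STORE_FAST z → z=-5. Stack: []
LOAD_FAST k → push 0. Stack: [0]
RETURN_VALUE → return 0.

1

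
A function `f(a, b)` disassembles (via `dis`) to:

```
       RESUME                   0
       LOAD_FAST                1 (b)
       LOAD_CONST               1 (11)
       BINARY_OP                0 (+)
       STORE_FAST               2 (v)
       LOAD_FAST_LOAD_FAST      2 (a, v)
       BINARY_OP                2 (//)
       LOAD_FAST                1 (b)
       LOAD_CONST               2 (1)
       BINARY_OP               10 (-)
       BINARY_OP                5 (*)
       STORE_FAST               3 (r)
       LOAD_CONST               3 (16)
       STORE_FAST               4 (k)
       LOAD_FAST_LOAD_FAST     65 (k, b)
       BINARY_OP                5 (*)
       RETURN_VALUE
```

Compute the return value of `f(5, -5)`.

-80

LOAD_FAST b → push -5. Stack: [-5]
LOAD_CONST → push 11. Stack: [-5, 11]
BINARY_OP + → -5 + 11 = 6. Stack: [6]
STORE_FAST v → v=6. Stack: []
LOAD_FAST_LOAD_FAST a,v → push 5,6. Stack: [5, 6]
BINARY_OP // → 5 // 6 = 0. Stack: [0]
LOAD_FAST b → push -5. Stack: [0, -5]
LOAD_CONST → push 1. Stack: [0, -5, 1]
BINARY_OP - → -5 - 1 = -6. Stack: [0, -6]
BINARY_OP * → 0 * -6 = 0. Stack: [0]
STORE_FAST r → r=0. Stack: []
LOAD_CONST → push 16. Stack: [16]
STORE_FAST k → k=16. Stack: []
LOAD_FAST_LOAD_FAST k,b → push 16,-5. Stack: [16, -5]
BINARY_OP * → 16 * -5 = -80. Stack: [-80]
RETURN_VALUE → return -80.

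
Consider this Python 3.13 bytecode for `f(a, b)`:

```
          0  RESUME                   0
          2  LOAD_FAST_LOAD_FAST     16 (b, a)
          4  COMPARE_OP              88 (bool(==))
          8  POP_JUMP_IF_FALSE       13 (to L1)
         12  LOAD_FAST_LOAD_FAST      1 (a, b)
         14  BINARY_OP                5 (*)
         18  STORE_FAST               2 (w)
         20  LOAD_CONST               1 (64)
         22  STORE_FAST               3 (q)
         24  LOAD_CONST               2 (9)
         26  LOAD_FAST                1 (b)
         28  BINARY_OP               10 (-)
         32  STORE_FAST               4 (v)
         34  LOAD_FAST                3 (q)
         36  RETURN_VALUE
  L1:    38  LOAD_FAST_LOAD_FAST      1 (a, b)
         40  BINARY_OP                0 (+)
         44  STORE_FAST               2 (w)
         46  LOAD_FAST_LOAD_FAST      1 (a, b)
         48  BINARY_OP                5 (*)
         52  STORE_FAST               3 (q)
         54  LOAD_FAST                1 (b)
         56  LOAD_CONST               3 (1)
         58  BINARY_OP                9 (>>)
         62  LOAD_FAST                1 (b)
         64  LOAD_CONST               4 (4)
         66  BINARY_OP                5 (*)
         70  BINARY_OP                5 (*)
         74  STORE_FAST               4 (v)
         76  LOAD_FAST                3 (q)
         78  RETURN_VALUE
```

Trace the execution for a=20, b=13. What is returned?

LOAD_FAST_LOAD_FAST b,a → push 13,20. Stack: [13, 20]
COMPARE_OP bool(==) → 13 vs 20 = False. Stack: [False]
POP_JUMP_IF_FALSE → pop False; jump. Stack: []
LOAD_FAST_LOAD_FAST a,b → push 20,13. Stack: [20, 13]
BINARY_OP + → 20 + 13 = 33. Stack: [33]
STORE_FAST w → w=33. Stack: []
LOAD_FAST_LOAD_FAST a,b → push 20,13. Stack: [20, 13]
BINARY_OP * → 20 * 13 = 260. Stack: [260]
STORE_FAST q → q=260. Stack: []
LOAD_FAST b → push 13. Stack: [13]
LOAD_CONST → push 1. Stack: [13, 1]
BINARY_OP >> → 13 >> 1 = 6. Stack: [6]
LOAD_FAST b → push 13. Stack: [6, 13]
LOAD_CONST → push 4. Stack: [6, 13, 4]
BINARY_OP * → 13 * 4 = 52. Stack: [6, 52]
BINARY_OP * → 6 * 52 = 312. Stack: [312]
STORE_FAST v → v=312. Stack: []
LOAD_FAST q → push 260. Stack: [260]
RETURN_VALUE → return 260.

260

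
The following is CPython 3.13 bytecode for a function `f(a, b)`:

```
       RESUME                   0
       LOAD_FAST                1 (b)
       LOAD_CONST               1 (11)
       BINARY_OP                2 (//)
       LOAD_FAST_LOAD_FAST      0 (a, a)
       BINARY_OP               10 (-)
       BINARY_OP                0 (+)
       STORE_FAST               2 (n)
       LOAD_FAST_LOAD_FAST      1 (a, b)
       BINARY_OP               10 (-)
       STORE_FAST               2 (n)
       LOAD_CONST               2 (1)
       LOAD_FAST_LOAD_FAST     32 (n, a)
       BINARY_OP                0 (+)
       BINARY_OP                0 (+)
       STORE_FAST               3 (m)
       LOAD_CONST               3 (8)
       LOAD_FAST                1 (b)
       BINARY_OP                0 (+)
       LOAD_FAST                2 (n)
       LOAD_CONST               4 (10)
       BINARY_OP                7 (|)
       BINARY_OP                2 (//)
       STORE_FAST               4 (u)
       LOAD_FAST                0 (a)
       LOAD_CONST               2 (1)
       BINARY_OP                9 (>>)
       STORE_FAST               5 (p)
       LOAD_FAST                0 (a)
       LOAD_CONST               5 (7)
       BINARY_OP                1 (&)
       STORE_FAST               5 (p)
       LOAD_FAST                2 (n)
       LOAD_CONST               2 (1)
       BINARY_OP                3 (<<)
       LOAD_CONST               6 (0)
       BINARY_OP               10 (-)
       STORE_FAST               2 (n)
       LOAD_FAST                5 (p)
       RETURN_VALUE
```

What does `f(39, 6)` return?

LOAD_FAST b → push 6. Stack: [6]
LOAD_CONST → push 11. Stack: [6, 11]
BINARY_OP // → 6 // 11 = 0. Stack: [0]
LOAD_FAST_LOAD_FAST a,a → push 39,39. Stack: [0, 39, 39]
BINARY_OP - → 39 - 39 = 0. Stack: [0, 0]
BINARY_OP + → 0 + 0 = 0. Stack: [0]
STORE_FAST n → n=0. Stack: []
LOAD_FAST_LOAD_FAST a,b → push 39,6. Stack: [39, 6]
BINARY_OP - → 39 - 6 = 33. Stack: [33]
STORE_FAST n → n=33. Stack: []
LOAD_CONST → push 1. Stack: [1]
LOAD_FAST_LOAD_FAST n,a → push 33,39. Stack: [1, 33, 39]
BINARY_OP + → 33 + 39 = 72. Stack: [1, 72]
BINARY_OP + → 1 + 72 = 73. Stack: [73]
STORE_FAST m → m=73. Stack: []
LOAD_CONST → push 8. Stack: [8]
LOAD_FAST b → push 6. Stack: [8, 6]
BINARY_OP + → 8 + 6 = 14. Stack: [14]
LOAD_FAST n → push 33. Stack: [14, 33]
LOAD_CONST → push 10. Stack: [14, 33, 10]
BINARY_OP | → 33 | 10 = 43. Stack: [14, 43]
BINARY_OP // → 14 // 43 = 0. Stack: [0]
STORE_FAST u → u=0. Stack: []
LOAD_FAST a → push 39. Stack: [39]
LOAD_CONST → push 1. Stack: [39, 1]
BINARY_OP >> → 39 >> 1 = 19. Stack: [19]
STORE_FAST p → p=19. Stack: []
LOAD_FAST a → push 39. Stack: [39]
LOAD_CONST → push 7. Stack: [39, 7]
BINARY_OP & → 39 & 7 = 7. Stack: [7]
STORE_FAST p → p=7. Stack: []
LOAD_FAST n → push 33. Stack: [33]
LOAD_CONST → push 1. Stack: [33, 1]
BINARY_OP << → 33 << 1 = 66. Stack: [66]
LOAD_CONST → push 0. Stack: [66, 0]
BINARY_OP - → 66 - 0 = 66. Stack: [66]
STORE_FAST n → n=66. Stack: []
LOAD_FAST p → push 7. Stack: [7]
RETURN_VALUE → return 7.

7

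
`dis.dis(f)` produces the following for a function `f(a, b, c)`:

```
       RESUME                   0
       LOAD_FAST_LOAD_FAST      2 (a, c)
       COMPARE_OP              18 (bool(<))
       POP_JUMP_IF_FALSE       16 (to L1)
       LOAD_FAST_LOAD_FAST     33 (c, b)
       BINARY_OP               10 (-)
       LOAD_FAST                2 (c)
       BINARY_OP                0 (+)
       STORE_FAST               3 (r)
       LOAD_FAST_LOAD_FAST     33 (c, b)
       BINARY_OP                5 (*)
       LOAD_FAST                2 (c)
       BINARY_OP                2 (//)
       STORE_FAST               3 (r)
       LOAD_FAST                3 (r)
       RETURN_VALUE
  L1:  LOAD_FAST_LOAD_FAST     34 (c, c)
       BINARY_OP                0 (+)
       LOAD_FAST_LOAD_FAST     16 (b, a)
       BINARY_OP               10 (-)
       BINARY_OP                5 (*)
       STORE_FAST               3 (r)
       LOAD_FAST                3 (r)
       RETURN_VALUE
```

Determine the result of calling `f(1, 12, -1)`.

-22

LOAD_FAST_LOAD_FAST a,c → push 1,-1. Stack: [1, -1]
COMPARE_OP bool(<) → 1 vs -1 = False. Stack: [False]
POP_JUMP_IF_FALSE → pop False; jump. Stack: []
LOAD_FAST_LOAD_FAST c,c → push -1,-1. Stack: [-1, -1]
BINARY_OP + → -1 + -1 = -2. Stack: [-2]
LOAD_FAST_LOAD_FAST b,a → push 12,1. Stack: [-2, 12, 1]
BINARY_OP - → 12 - 1 = 11. Stack: [-2, 11]
BINARY_OP * → -2 * 11 = -22. Stack: [-22]
STORE_FAST r → r=-22. Stack: []
LOAD_FAST r → push -22. Stack: [-22]
RETURN_VALUE → return -22.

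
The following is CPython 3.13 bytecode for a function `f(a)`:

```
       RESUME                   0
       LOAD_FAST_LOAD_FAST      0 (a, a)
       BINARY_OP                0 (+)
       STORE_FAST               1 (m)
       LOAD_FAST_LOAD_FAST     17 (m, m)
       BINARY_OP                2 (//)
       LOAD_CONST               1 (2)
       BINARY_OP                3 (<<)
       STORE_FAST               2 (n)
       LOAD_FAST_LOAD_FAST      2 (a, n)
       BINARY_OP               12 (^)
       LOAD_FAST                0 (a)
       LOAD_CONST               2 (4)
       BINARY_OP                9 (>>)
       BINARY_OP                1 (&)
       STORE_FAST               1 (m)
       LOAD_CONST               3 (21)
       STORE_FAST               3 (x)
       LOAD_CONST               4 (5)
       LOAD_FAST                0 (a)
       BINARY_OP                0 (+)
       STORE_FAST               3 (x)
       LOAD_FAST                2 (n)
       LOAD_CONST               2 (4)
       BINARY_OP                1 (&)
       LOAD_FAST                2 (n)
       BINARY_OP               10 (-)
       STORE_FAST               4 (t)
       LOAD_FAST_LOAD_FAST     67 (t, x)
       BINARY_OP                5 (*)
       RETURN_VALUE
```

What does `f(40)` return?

0

LOAD_FAST_LOAD_FAST a,a → push 40,40. Stack: [40, 40]
BINARY_OP + → 40 + 40 = 80. Stack: [80]
STORE_FAST m → m=80. Stack: []
LOAD_FAST_LOAD_FAST m,m → push 80,80. Stack: [80, 80]
BINARY_OP // → 80 // 80 = 1. Stack: [1]
LOAD_CONST → push 2. Stack: [1, 2]
BINARY_OP << → 1 << 2 = 4. Stack: [4]
STORE_FAST n → n=4. Stack: []
LOAD_FAST_LOAD_FAST a,n → push 40,4. Stack: [40, 4]
BINARY_OP ^ → 40 ^ 4 = 44. Stack: [44]
LOAD_FAST a → push 40. Stack: [44, 40]
LOAD_CONST → push 4. Stack: [44, 40, 4]
BINARY_OP >> → 40 >> 4 = 2. Stack: [44, 2]
BINARY_OP & → 44 & 2 = 0. Stack: [0]
STORE_FAST m → m=0. Stack: []
LOAD_CONST → push 21. Stack: [21]
STORE_FAST x → x=21. Stack: []
LOAD_CONST → push 5. Stack: [5]
LOAD_FAST a → push 40. Stack: [5, 40]
BINARY_OP + → 5 + 40 = 45. Stack: [45]
STORE_FAST x → x=45. Stack: []
LOAD_FAST n → push 4. Stack: [4]
LOAD_CONST → push 4. Stack: [4, 4]
BINARY_OP & → 4 & 4 = 4. Stack: [4]
LOAD_FAST n → push 4. Stack: [4, 4]
BINARY_OP - → 4 - 4 = 0. Stack: [0]
STORE_FAST t → t=0. Stack: []
LOAD_FAST_LOAD_FAST t,x → push 0,45. Stack: [0, 45]
BINARY_OP * → 0 * 45 = 0. Stack: [0]
RETURN_VALUE → return 0.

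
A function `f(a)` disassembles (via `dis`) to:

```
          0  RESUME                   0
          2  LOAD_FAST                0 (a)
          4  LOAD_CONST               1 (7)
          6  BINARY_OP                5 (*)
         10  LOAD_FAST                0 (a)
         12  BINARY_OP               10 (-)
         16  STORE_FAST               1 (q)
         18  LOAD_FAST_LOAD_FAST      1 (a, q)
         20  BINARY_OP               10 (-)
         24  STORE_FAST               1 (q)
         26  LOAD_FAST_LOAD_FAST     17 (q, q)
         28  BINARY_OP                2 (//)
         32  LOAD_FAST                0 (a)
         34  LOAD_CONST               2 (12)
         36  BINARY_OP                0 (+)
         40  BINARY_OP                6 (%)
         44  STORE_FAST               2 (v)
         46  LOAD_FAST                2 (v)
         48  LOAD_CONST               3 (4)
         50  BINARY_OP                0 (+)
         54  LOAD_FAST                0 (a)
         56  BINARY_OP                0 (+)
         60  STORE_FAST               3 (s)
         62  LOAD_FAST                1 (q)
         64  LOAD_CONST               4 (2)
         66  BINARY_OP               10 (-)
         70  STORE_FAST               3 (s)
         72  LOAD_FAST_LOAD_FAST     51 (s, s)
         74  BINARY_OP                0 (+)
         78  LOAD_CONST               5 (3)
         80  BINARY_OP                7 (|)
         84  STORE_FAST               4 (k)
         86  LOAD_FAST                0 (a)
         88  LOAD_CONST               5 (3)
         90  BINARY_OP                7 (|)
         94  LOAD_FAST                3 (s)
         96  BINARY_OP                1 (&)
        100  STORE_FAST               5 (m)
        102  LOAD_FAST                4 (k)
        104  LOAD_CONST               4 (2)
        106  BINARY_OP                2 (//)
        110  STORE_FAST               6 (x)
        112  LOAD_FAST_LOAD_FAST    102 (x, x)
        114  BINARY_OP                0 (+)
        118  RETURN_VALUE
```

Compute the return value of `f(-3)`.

LOAD_FAST a → push -3. Stack: [-3]
LOAD_CONST → push 7. Stack: [-3, 7]
BINARY_OP * → -3 * 7 = -21. Stack: [-21]
LOAD_FAST a → push -3. Stack: [-21, -3]
BINARY_OP - → -21 - -3 = -18. Stack: [-18]
STORE_FAST q → q=-18. Stack: []
LOAD_FAST_LOAD_FAST a,q → push -3,-18. Stack: [-3, -18]
BINARY_OP - → -3 - -18 = 15. Stack: [15]
STORE_FAST q → q=15. Stack: []
LOAD_FAST_LOAD_FAST q,q → push 15,15. Stack: [15, 15]
BINARY_OP // → 15 // 15 = 1. Stack: [1]
LOAD_FAST a → push -3. Stack: [1, -3]
LOAD_CONST → push 12. Stack: [1, -3, 12]
BINARY_OP + → -3 + 12 = 9. Stack: [1, 9]
BINARY_OP % → 1 % 9 = 1. Stack: [1]
STORE_FAST v → v=1. Stack: []
LOAD_FAST v → push 1. Stack: [1]
LOAD_CONST → push 4. Stack: [1, 4]
BINARY_OP + → 1 + 4 = 5. Stack: [5]
LOAD_FAST a → push -3. Stack: [5, -3]
BINARY_OP + → 5 + -3 = 2. Stack: [2]
STORE_FAST s → s=2. Stack: []
LOAD_FAST q → push 15. Stack: [15]
LOAD_CONST → push 2. Stack: [15, 2]
BINARY_OP - → 15 - 2 = 13. Stack: [13]
STORE_FAST s → s=13. Stack: []
LOAD_FAST_LOAD_FAST s,s → push 13,13. Stack: [13, 13]
BINARY_OP + → 13 + 13 = 26. Stack: [26]
LOAD_CONST → push 3. Stack: [26, 3]
BINARY_OP | → 26 | 3 = 27. Stack: [27]
STORE_FAST k → k=27. Stack: []
LOAD_FAST a → push -3. Stack: [-3]
LOAD_CONST → push 3. Stack: [-3, 3]
BINARY_OP | → -3 | 3 = -1. Stack: [-1]
LOAD_FAST s → push 13. Stack: [-1, 13]
BINARY_OP & → -1 & 13 = 13. Stack: [13]
STORE_FAST m → m=13. Stack: []
LOAD_FAST k → push 27. Stack: [27]
LOAD_CONST → push 2. Stack: [27, 2]
BINARY_OP // → 27 // 2 = 13. Stack: [13]
STORE_FAST x → x=13. Stack: []
LOAD_FAST_LOAD_FAST x,x → push 13,13. Stack: [13, 13]
BINARY_OP + → 13 + 13 = 26. Stack: [26]
RETURN_VALUE → return 26.

26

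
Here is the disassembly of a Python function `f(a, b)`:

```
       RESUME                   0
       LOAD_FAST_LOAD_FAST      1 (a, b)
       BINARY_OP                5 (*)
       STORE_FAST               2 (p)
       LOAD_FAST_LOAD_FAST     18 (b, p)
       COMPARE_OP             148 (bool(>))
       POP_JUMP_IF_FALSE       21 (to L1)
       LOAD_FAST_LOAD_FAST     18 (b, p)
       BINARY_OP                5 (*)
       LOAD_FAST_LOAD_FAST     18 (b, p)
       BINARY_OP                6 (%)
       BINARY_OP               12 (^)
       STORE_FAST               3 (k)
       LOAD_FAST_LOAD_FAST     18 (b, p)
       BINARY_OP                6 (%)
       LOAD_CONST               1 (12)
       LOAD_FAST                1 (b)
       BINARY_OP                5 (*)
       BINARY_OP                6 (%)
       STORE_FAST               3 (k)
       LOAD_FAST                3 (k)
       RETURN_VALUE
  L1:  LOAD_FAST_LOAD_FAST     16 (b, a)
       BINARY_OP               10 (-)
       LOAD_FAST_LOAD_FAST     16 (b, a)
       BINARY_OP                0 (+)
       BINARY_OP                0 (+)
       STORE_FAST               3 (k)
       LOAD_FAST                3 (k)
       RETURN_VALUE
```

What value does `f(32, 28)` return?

LOAD_FAST_LOAD_FAST a,b → push 32,28. Stack: [32, 28]
BINARY_OP * → 32 * 28 = 896. Stack: [896]
STORE_FAST p → p=896. Stack: []
LOAD_FAST_LOAD_FAST b,p → push 28,896. Stack: [28, 896]
COMPARE_OP bool(>) → 28 vs 896 = False. Stack: [False]
POP_JUMP_IF_FALSE → pop False; jump. Stack: []
LOAD_FAST_LOAD_FAST b,a → push 28,32. Stack: [28, 32]
BINARY_OP - → 28 - 32 = -4. Stack: [-4]
LOAD_FAST_LOAD_FAST b,a → push 28,32. Stack: [-4, 28, 32]
BINARY_OP + → 28 + 32 = 60. Stack: [-4, 60]
BINARY_OP + → -4 + 60 = 56. Stack: [56]
STORE_FAST k → k=56. Stack: []
LOAD_FAST k → push 56. Stack: [56]
RETURN_VALUE → return 56.

56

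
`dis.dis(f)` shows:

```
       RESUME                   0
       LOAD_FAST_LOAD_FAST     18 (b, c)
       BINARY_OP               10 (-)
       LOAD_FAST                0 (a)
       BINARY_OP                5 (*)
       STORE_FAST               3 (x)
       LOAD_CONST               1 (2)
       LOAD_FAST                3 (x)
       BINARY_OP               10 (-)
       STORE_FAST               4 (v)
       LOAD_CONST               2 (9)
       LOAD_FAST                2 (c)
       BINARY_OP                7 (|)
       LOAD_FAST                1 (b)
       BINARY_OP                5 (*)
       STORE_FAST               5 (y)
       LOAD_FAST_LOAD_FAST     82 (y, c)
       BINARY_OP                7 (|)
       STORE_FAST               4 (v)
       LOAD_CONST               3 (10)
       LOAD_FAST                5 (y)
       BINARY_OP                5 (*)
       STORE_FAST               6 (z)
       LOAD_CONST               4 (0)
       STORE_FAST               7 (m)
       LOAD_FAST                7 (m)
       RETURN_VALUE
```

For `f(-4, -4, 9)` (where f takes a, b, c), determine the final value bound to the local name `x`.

LOAD_FAST_LOAD_FAST b,c → push -4,9. Stack: [-4, 9]
BINARY_OP - → -4 - 9 = -13. Stack: [-13]
LOAD_FAST a → push -4. Stack: [-13, -4]
BINARY_OP * → -13 * -4 = 52. Stack: [52]
STORE_FAST x → x=52. Stack: []
LOAD_CONST → push 2. Stack: [2]
LOAD_FAST x → push 52. Stack: [2, 52]
BINARY_OP - → 2 - 52 = -50. Stack: [-50]
STORE_FAST v → v=-50. Stack: []
LOAD_CONST → push 9. Stack: [9]
LOAD_FAST c → push 9. Stack: [9, 9]
BINARY_OP | → 9 | 9 = 9. Stack: [9]
LOAD_FAST b → push -4. Stack: [9, -4]
BINARY_OP * → 9 * -4 = -36. Stack: [-36]
STORE_FAST y → y=-36. Stack: []
LOAD_FAST_LOAD_FAST y,c → push -36,9. Stack: [-36, 9]
BINARY_OP | → -36 | 9 = -35. Stack: [-35]
STORE_FAST v → v=-35. Stack: []
LOAD_CONST → push 10. Stack: [10]
LOAD_FAST y → push -36. Stack: [10, -36]
BINARY_OP * → 10 * -36 = -360. Stack: [-360]
STORE_FAST z → z=-360. Stack: []
LOAD_CONST → push 0. Stack: [0]
STORE_FAST m → m=0. Stack: []
LOAD_FAST m → push 0. Stack: [0]
RETURN_VALUE → return 0.

52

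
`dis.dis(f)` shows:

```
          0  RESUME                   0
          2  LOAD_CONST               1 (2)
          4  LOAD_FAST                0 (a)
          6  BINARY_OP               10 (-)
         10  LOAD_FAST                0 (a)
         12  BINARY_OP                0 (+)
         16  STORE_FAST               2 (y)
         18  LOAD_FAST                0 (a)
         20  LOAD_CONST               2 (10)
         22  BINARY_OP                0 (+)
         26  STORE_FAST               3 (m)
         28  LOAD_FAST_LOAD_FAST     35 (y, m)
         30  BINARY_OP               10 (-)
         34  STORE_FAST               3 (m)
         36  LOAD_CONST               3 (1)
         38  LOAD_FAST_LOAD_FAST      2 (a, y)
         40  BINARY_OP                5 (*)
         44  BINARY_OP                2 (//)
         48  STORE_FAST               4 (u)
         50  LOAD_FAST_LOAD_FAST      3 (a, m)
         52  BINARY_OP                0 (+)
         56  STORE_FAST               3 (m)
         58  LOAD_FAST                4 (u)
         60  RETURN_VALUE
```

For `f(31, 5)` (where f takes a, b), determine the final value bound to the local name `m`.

-8

LOAD_CONST → push 2. Stack: [2]
LOAD_FAST a → push 31. Stack: [2, 31]
BINARY_OP - → 2 - 31 = -29. Stack: [-29]
LOAD_FAST a → push 31. Stack: [-29, 31]
BINARY_OP + → -29 + 31 = 2. Stack: [2]
STORE_FAST y → y=2. Stack: []
LOAD_FAST a → push 31. Stack: [31]
LOAD_CONST → push 10. Stack: [31, 10]
BINARY_OP + → 31 + 10 = 41. Stack: [41]
STORE_FAST m → m=41. Stack: []
LOAD_FAST_LOAD_FAST y,m → push 2,41. Stack: [2, 41]
BINARY_OP - → 2 - 41 = -39. Stack: [-39]
STORE_FAST m → m=-39. Stack: []
LOAD_CONST → push 1. Stack: [1]
LOAD_FAST_LOAD_FAST a,y → push 31,2. Stack: [1, 31, 2]
BINARY_OP * → 31 * 2 = 62. Stack: [1, 62]
BINARY_OP // → 1 // 62 = 0. Stack: [0]
STORE_FAST u → u=0. Stack: []
LOAD_FAST_LOAD_FAST a,m → push 31,-39. Stack: [31, -39]
BINARY_OP + → 31 + -39 = -8. Stack: [-8]
STORE_FAST m → m=-8. Stack: []
LOAD_FAST u → push 0. Stack: [0]
RETURN_VALUE → return 0.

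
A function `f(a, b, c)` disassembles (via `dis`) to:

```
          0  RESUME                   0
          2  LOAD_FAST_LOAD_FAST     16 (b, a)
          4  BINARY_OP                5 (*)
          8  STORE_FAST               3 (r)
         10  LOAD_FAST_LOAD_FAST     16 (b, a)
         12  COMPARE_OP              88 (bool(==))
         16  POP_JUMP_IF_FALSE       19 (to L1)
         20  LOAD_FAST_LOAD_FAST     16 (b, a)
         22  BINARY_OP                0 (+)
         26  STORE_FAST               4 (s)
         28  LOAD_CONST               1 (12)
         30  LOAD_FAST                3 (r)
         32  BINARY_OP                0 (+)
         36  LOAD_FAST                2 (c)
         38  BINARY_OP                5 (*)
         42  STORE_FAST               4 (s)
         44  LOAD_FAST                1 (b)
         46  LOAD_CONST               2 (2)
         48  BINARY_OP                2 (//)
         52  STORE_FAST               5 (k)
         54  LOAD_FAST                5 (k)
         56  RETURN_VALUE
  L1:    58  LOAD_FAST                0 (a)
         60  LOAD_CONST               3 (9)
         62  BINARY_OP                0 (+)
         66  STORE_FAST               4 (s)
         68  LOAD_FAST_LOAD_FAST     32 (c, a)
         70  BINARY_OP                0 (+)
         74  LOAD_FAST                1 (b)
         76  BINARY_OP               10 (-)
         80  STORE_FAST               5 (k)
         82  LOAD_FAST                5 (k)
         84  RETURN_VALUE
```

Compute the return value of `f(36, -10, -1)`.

LOAD_FAST_LOAD_FAST b,a → push -10,36. Stack: [-10, 36]
BINARY_OP * → -10 * 36 = -360. Stack: [-360]
STORE_FAST r → r=-360. Stack: []
LOAD_FAST_LOAD_FAST b,a → push -10,36. Stack: [-10, 36]
COMPARE_OP bool(==) → -10 vs 36 = False. Stack: [False]
POP_JUMP_IF_FALSE → pop False; jump. Stack: []
LOAD_FAST a → push 36. Stack: [36]
LOAD_CONST → push 9. Stack: [36, 9]
BINARY_OP + → 36 + 9 = 45. Stack: [45]
STORE_FAST s → s=45. Stack: []
LOAD_FAST_LOAD_FAST c,a → push -1,36. Stack: [-1, 36]
BINARY_OP + → -1 + 36 = 35. Stack: [35]
LOAD_FAST b → push -10. Stack: [35, -10]
BINARY_OP - → 35 - -10 = 45. Stack: [45]
STORE_FAST k → k=45. Stack: []
LOAD_FAST k → push 45. Stack: [45]
RETURN_VALUE → return 45.

45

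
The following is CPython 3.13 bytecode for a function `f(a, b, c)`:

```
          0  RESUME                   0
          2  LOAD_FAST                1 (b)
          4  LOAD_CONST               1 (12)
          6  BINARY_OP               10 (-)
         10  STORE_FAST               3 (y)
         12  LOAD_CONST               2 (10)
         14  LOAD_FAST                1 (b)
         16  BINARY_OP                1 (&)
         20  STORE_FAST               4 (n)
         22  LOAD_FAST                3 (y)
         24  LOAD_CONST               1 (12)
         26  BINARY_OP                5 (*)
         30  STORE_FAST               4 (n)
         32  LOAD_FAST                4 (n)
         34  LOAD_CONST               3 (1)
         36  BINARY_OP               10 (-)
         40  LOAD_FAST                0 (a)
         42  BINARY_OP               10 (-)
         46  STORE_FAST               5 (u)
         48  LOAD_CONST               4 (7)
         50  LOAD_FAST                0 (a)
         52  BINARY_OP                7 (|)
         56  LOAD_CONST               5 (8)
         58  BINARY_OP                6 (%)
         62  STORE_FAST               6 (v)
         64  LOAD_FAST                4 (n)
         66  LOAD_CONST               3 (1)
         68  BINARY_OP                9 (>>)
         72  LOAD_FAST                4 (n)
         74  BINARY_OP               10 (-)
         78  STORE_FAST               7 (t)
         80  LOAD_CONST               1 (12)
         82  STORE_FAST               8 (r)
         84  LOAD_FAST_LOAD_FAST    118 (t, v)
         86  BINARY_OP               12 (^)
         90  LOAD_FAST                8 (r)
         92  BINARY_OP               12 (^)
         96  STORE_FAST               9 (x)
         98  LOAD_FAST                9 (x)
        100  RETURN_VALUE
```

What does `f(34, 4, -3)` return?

59

LOAD_FAST b → push 4. Stack: [4]
LOAD_CONST → push 12. Stack: [4, 12]
BINARY_OP - → 4 - 12 = -8. Stack: [-8]
STORE_FAST y → y=-8. Stack: []
LOAD_CONST → push 10. Stack: [10]
LOAD_FAST b → push 4. Stack: [10, 4]
BINARY_OP & → 10 & 4 = 0. Stack: [0]
STORE_FAST n → n=0. Stack: []
LOAD_FAST y → push -8. Stack: [-8]
LOAD_CONST → push 12. Stack: [-8, 12]
BINARY_OP * → -8 * 12 = -96. Stack: [-96]
STORE_FAST n → n=-96. Stack: []
LOAD_FAST n → push -96. Stack: [-96]
LOAD_CONST → push 1. Stack: [-96, 1]
BINARY_OP - → -96 - 1 = -97. Stack: [-97]
LOAD_FAST a → push 34. Stack: [-97, 34]
BINARY_OP - → -97 - 34 = -131. Stack: [-131]
STORE_FAST u → u=-131. Stack: []
LOAD_CONST → push 7. Stack: [7]
LOAD_FAST a → push 34. Stack: [7, 34]
BINARY_OP | → 7 | 34 = 39. Stack: [39]
LOAD_CONST → push 8. Stack: [39, 8]
BINARY_OP % → 39 % 8 = 7. Stack: [7]
STORE_FAST v → v=7. Stack: []
LOAD_FAST n → push -96. Stack: [-96]
LOAD_CONST → push 1. Stack: [-96, 1]
BINARY_OP >> → -96 >> 1 = -48. Stack: [-48]
LOAD_FAST n → push -96. Stack: [-48, -96]
BINARY_OP - → -48 - -96 = 48. Stack: [48]
STORE_FAST t → t=48. Stack: []
LOAD_CONST → push 12. Stack: [12]
STORE_FAST r → r=12. Stack: []
LOAD_FAST_LOAD_FAST t,v → push 48,7. Stack: [48, 7]
BINARY_OP ^ → 48 ^ 7 = 55. Stack: [55]
LOAD_FAST r → push 12. Stack: [55, 12]
BINARY_OP ^ → 55 ^ 12 = 59. Stack: [59]
STORE_FAST x → x=59. Stack: []
LOAD_FAST x → push 59. Stack: [59]
RETURN_VALUE → return 59.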